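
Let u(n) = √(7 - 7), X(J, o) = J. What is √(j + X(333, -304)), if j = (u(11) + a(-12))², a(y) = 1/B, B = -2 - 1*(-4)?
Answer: √1333/2 ≈ 18.255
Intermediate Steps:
B = 2 (B = -2 + 4 = 2)
u(n) = 0 (u(n) = √0 = 0)
a(y) = ½ (a(y) = 1/2 = ½)
j = ¼ (j = (0 + ½)² = (½)² = ¼ ≈ 0.25000)
√(j + X(333, -304)) = √(¼ + 333) = √(1333/4) = √1333/2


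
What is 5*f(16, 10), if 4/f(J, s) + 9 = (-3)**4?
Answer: 5/18 ≈ 0.27778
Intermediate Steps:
f(J, s) = 1/18 (f(J, s) = 4/(-9 + (-3)**4) = 4/(-9 + 81) = 4/72 = 4*(1/72) = 1/18)
5*f(16, 10) = 5*(1/18) = 5/18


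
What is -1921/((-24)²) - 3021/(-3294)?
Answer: -28319/11712 ≈ -2.4179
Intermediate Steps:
-1921/((-24)²) - 3021/(-3294) = -1921/576 - 3021*(-1/3294) = -1921*1/576 + 1007/1098 = -1921/576 + 1007/1098 = -28319/11712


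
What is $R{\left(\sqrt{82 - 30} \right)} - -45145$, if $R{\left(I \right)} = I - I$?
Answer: $45145$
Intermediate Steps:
$R{\left(I \right)} = 0$
$R{\left(\sqrt{82 - 30} \right)} - -45145 = 0 - -45145 = 0 + 45145 = 45145$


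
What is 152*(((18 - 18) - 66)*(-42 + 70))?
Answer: -280896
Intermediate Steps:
152*(((18 - 18) - 66)*(-42 + 70)) = 152*((0 - 66)*28) = 152*(-66*28) = 152*(-1848) = -280896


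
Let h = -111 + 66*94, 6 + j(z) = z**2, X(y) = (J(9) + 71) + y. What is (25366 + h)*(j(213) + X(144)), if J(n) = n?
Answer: 1434121433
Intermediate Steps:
X(y) = 80 + y (X(y) = (9 + 71) + y = 80 + y)
j(z) = -6 + z**2
h = 6093 (h = -111 + 6204 = 6093)
(25366 + h)*(j(213) + X(144)) = (25366 + 6093)*((-6 + 213**2) + (80 + 144)) = 31459*((-6 + 45369) + 224) = 31459*(45363 + 224) = 31459*45587 = 1434121433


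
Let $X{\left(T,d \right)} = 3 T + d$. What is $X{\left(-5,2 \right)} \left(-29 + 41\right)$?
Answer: $-156$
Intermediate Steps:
$X{\left(T,d \right)} = d + 3 T$
$X{\left(-5,2 \right)} \left(-29 + 41\right) = \left(2 + 3 \left(-5\right)\right) \left(-29 + 41\right) = \left(2 - 15\right) 12 = \left(-13\right) 12 = -156$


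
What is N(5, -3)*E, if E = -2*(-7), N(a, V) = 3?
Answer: 42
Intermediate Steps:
E = 14
N(5, -3)*E = 3*14 = 42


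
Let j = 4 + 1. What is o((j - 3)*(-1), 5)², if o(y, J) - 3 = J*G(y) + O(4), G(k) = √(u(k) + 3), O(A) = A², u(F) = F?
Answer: 576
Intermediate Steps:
j = 5
G(k) = √(3 + k) (G(k) = √(k + 3) = √(3 + k))
o(y, J) = 19 + J*√(3 + y) (o(y, J) = 3 + (J*√(3 + y) + 4²) = 3 + (J*√(3 + y) + 16) = 3 + (16 + J*√(3 + y)) = 19 + J*√(3 + y))
o((j - 3)*(-1), 5)² = (19 + 5*√(3 + (5 - 3)*(-1)))² = (19 + 5*√(3 + 2*(-1)))² = (19 + 5*√(3 - 2))² = (19 + 5*√1)² = (19 + 5*1)² = (19 + 5)² = 24² = 576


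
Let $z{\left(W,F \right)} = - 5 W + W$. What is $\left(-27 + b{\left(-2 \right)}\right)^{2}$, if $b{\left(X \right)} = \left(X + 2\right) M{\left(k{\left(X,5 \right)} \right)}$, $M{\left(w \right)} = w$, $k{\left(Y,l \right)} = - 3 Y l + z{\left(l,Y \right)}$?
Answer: $729$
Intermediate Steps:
$z{\left(W,F \right)} = - 4 W$
$k{\left(Y,l \right)} = - 4 l - 3 Y l$ ($k{\left(Y,l \right)} = - 3 Y l - 4 l = - 4 l - 3 Y l$)
$b{\left(X \right)} = \left(-20 - 15 X\right) \left(2 + X\right)$ ($b{\left(X \right)} = \left(X + 2\right) 5 \left(-4 - 3 X\right) = \left(2 + X\right) \left(-20 - 15 X\right) = \left(-20 - 15 X\right) \left(2 + X\right)$)
$\left(-27 + b{\left(-2 \right)}\right)^{2} = \left(-27 - 5 \left(2 - 2\right) \left(4 + 3 \left(-2\right)\right)\right)^{2} = \left(-27 - 0 \left(4 - 6\right)\right)^{2} = \left(-27 - 0 \left(-2\right)\right)^{2} = \left(-27 + 0\right)^{2} = \left(-27\right)^{2} = 729$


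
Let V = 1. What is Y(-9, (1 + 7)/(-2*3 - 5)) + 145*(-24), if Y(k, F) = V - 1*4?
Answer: -3483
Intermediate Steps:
Y(k, F) = -3 (Y(k, F) = 1 - 1*4 = 1 - 4 = -3)
Y(-9, (1 + 7)/(-2*3 - 5)) + 145*(-24) = -3 + 145*(-24) = -3 - 3480 = -3483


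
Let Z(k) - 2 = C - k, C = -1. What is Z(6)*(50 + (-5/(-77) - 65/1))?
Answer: 5750/77 ≈ 74.675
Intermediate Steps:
Z(k) = 1 - k (Z(k) = 2 + (-1 - k) = 1 - k)
Z(6)*(50 + (-5/(-77) - 65/1)) = (1 - 1*6)*(50 + (-5/(-77) - 65/1)) = (1 - 6)*(50 + (-5*(-1/77) - 65*1)) = -5*(50 + (5/77 - 65)) = -5*(50 - 5000/77) = -5*(-1150/77) = 5750/77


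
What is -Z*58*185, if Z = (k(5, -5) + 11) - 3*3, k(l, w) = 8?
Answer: -107300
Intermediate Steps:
Z = 10 (Z = (8 + 11) - 3*3 = 19 - 9 = 10)
-Z*58*185 = -10*58*185 = -580*185 = -1*107300 = -107300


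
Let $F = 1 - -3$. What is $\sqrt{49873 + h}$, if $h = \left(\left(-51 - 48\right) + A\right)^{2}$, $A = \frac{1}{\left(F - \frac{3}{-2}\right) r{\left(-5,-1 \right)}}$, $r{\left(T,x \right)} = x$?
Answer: $\frac{\sqrt{7224914}}{11} \approx 244.36$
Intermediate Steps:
$F = 4$ ($F = 1 + 3 = 4$)
$A = - \frac{2}{11}$ ($A = \frac{1}{\left(4 - \frac{3}{-2}\right) \left(-1\right)} = \frac{1}{\left(4 - - \frac{3}{2}\right) \left(-1\right)} = \frac{1}{\left(4 + \frac{3}{2}\right) \left(-1\right)} = \frac{1}{\frac{11}{2} \left(-1\right)} = \frac{1}{- \frac{11}{2}} = - \frac{2}{11} \approx -0.18182$)
$h = \frac{1190281}{121}$ ($h = \left(\left(-51 - 48\right) - \frac{2}{11}\right)^{2} = \left(-99 - \frac{2}{11}\right)^{2} = \left(- \frac{1091}{11}\right)^{2} = \frac{1190281}{121} \approx 9837.0$)
$\sqrt{49873 + h} = \sqrt{49873 + \frac{1190281}{121}} = \sqrt{\frac{7224914}{121}} = \frac{\sqrt{7224914}}{11}$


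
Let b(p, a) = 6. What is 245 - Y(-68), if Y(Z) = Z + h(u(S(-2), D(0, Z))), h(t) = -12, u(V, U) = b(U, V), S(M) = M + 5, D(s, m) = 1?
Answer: 325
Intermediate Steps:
S(M) = 5 + M
u(V, U) = 6
Y(Z) = -12 + Z (Y(Z) = Z - 12 = -12 + Z)
245 - Y(-68) = 245 - (-12 - 68) = 245 - 1*(-80) = 245 + 80 = 325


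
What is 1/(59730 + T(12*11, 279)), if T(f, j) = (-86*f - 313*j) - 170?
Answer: -1/39119 ≈ -2.5563e-5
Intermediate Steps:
T(f, j) = -170 - 313*j - 86*f (T(f, j) = (-313*j - 86*f) - 170 = -170 - 313*j - 86*f)
1/(59730 + T(12*11, 279)) = 1/(59730 + (-170 - 313*279 - 1032*11)) = 1/(59730 + (-170 - 87327 - 86*132)) = 1/(59730 + (-170 - 87327 - 11352)) = 1/(59730 - 98849) = 1/(-39119) = -1/39119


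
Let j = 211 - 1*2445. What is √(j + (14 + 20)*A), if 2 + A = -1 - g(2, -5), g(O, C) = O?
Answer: 2*I*√601 ≈ 49.031*I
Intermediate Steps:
j = -2234 (j = 211 - 2445 = -2234)
A = -5 (A = -2 + (-1 - 1*2) = -2 + (-1 - 2) = -2 - 3 = -5)
√(j + (14 + 20)*A) = √(-2234 + (14 + 20)*(-5)) = √(-2234 + 34*(-5)) = √(-2234 - 170) = √(-2404) = 2*I*√601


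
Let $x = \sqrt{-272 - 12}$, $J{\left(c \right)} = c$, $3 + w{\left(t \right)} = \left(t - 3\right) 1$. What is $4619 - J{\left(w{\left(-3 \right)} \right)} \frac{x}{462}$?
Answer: $4619 + \frac{3 i \sqrt{71}}{77} \approx 4619.0 + 0.32829 i$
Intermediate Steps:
$w{\left(t \right)} = -6 + t$ ($w{\left(t \right)} = -3 + \left(t - 3\right) 1 = -3 + \left(-3 + t\right) 1 = -3 + \left(-3 + t\right) = -6 + t$)
$x = 2 i \sqrt{71}$ ($x = \sqrt{-284} = 2 i \sqrt{71} \approx 16.852 i$)
$4619 - J{\left(w{\left(-3 \right)} \right)} \frac{x}{462} = 4619 - \left(-6 - 3\right) \frac{2 i \sqrt{71}}{462} = 4619 - - 9 \cdot 2 i \sqrt{71} \cdot \frac{1}{462} = 4619 - - 9 \frac{i \sqrt{71}}{231} = 4619 - - \frac{3 i \sqrt{71}}{77} = 4619 + \frac{3 i \sqrt{71}}{77}$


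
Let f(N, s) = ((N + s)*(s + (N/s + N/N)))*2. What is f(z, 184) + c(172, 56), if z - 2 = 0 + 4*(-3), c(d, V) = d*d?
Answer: 2160737/23 ≈ 93945.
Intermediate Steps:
c(d, V) = d²
z = -10 (z = 2 + (0 + 4*(-3)) = 2 + (0 - 12) = 2 - 12 = -10)
f(N, s) = 2*(N + s)*(1 + s + N/s) (f(N, s) = ((N + s)*(s + (N/s + 1)))*2 = ((N + s)*(s + (1 + N/s)))*2 = ((N + s)*(1 + s + N/s))*2 = 2*(N + s)*(1 + s + N/s))
f(z, 184) + c(172, 56) = 2*((-10)² + 184*(184 + 184² + 2*(-10) - 10*184))/184 + 172² = 2*(1/184)*(100 + 184*(184 + 33856 - 20 - 1840)) + 29584 = 2*(1/184)*(100 + 184*32180) + 29584 = 2*(1/184)*(100 + 5921120) + 29584 = 2*(1/184)*5921220 + 29584 = 1480305/23 + 29584 = 2160737/23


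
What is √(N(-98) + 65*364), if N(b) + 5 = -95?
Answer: 2*√5890 ≈ 153.49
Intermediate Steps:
N(b) = -100 (N(b) = -5 - 95 = -100)
√(N(-98) + 65*364) = √(-100 + 65*364) = √(-100 + 23660) = √23560 = 2*√5890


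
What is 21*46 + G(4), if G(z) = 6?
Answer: 972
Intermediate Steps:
21*46 + G(4) = 21*46 + 6 = 966 + 6 = 972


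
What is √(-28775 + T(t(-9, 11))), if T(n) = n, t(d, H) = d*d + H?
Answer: 3*I*√3187 ≈ 169.36*I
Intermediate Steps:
t(d, H) = H + d² (t(d, H) = d² + H = H + d²)
√(-28775 + T(t(-9, 11))) = √(-28775 + (11 + (-9)²)) = √(-28775 + (11 + 81)) = √(-28775 + 92) = √(-28683) = 3*I*√3187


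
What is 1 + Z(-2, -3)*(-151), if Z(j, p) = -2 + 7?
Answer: -754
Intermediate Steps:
Z(j, p) = 5
1 + Z(-2, -3)*(-151) = 1 + 5*(-151) = 1 - 755 = -754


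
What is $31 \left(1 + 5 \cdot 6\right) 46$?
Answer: $44206$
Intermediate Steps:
$31 \left(1 + 5 \cdot 6\right) 46 = 31 \left(1 + 30\right) 46 = 31 \cdot 31 \cdot 46 = 961 \cdot 46 = 44206$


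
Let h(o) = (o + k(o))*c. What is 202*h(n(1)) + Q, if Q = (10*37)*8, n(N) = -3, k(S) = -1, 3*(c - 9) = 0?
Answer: -4312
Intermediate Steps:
c = 9 (c = 9 + (1/3)*0 = 9 + 0 = 9)
h(o) = -9 + 9*o (h(o) = (o - 1)*9 = (-1 + o)*9 = -9 + 9*o)
Q = 2960 (Q = 370*8 = 2960)
202*h(n(1)) + Q = 202*(-9 + 9*(-3)) + 2960 = 202*(-9 - 27) + 2960 = 202*(-36) + 2960 = -7272 + 2960 = -4312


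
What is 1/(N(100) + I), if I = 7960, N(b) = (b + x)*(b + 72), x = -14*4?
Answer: 1/15528 ≈ 6.4400e-5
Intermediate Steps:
x = -56
N(b) = (-56 + b)*(72 + b) (N(b) = (b - 56)*(b + 72) = (-56 + b)*(72 + b))
1/(N(100) + I) = 1/((-4032 + 100² + 16*100) + 7960) = 1/((-4032 + 10000 + 1600) + 7960) = 1/(7568 + 7960) = 1/15528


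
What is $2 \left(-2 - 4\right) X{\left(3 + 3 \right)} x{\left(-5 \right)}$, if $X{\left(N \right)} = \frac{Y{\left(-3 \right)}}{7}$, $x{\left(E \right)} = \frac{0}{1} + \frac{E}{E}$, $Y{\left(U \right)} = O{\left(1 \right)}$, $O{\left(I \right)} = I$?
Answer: $- \frac{12}{7} \approx -1.7143$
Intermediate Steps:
$Y{\left(U \right)} = 1$
$x{\left(E \right)} = 1$ ($x{\left(E \right)} = 0 \cdot 1 + 1 = 0 + 1 = 1$)
$X{\left(N \right)} = \frac{1}{7}$ ($X{\left(N \right)} = 1 \cdot \frac{1}{7} = \frac{1}{7}$)
$2 \left(-2 - 4\right) X{\left(3 + 3 \right)} x{\left(-5 \right)} = 2 \left(-2 - 4\right) \frac{1}{7} \cdot 1 = 2 \left(-6\right) \frac{1}{7} \cdot 1 = \left(-12\right) \frac{1}{7} \cdot 1 = \left(- \frac{12}{7}\right) 1 = - \frac{12}{7}$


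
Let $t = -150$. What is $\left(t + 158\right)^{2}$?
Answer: $64$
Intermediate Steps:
$\left(t + 158\right)^{2} = \left(-150 + 158\right)^{2} = 8^{2} = 64$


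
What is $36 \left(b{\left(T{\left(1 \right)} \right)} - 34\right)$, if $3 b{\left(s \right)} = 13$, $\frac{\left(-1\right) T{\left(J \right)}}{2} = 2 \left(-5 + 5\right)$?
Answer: $-1068$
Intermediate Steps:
$T{\left(J \right)} = 0$ ($T{\left(J \right)} = - 2 \cdot 2 \left(-5 + 5\right) = - 2 \cdot 2 \cdot 0 = \left(-2\right) 0 = 0$)
$b{\left(s \right)} = \frac{13}{3}$ ($b{\left(s \right)} = \frac{1}{3} \cdot 13 = \frac{13}{3}$)
$36 \left(b{\left(T{\left(1 \right)} \right)} - 34\right) = 36 \left(\frac{13}{3} - 34\right) = 36 \left(- \frac{89}{3}\right) = -1068$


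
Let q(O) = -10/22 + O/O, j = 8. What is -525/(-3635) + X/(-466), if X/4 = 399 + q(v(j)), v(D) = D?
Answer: -6121215/1863301 ≈ -3.2851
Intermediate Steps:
q(O) = 6/11 (q(O) = -10*1/22 + 1 = -5/11 + 1 = 6/11)
X = 17580/11 (X = 4*(399 + 6/11) = 4*(4395/11) = 17580/11 ≈ 1598.2)
-525/(-3635) + X/(-466) = -525/(-3635) + (17580/11)/(-466) = -525*(-1/3635) + (17580/11)*(-1/466) = 105/727 - 8790/2563 = -6121215/1863301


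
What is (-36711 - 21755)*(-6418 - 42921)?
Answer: 2884653974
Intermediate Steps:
(-36711 - 21755)*(-6418 - 42921) = -58466*(-49339) = 2884653974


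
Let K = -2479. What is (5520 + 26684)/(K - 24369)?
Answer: -8051/6712 ≈ -1.1995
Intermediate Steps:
(5520 + 26684)/(K - 24369) = (5520 + 26684)/(-2479 - 24369) = 32204/(-26848) = 32204*(-1/26848) = -8051/6712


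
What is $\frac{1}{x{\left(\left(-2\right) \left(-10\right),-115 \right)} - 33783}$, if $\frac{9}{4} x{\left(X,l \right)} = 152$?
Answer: $- \frac{9}{303439} \approx -2.966 \cdot 10^{-5}$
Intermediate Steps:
$x{\left(X,l \right)} = \frac{608}{9}$ ($x{\left(X,l \right)} = \frac{4}{9} \cdot 152 = \frac{608}{9}$)
$\frac{1}{x{\left(\left(-2\right) \left(-10\right),-115 \right)} - 33783} = \frac{1}{\frac{608}{9} - 33783} = \frac{1}{- \frac{303439}{9}} = - \frac{9}{303439}$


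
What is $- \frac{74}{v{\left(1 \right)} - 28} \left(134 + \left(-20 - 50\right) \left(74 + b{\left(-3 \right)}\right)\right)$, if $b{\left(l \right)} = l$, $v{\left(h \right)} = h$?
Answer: $- \frac{119288}{9} \approx -13254.0$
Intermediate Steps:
$- \frac{74}{v{\left(1 \right)} - 28} \left(134 + \left(-20 - 50\right) \left(74 + b{\left(-3 \right)}\right)\right) = - \frac{74}{1 - 28} \left(134 + \left(-20 - 50\right) \left(74 - 3\right)\right) = - \frac{74}{-27} \left(134 - 4970\right) = \left(-74\right) \left(- \frac{1}{27}\right) \left(134 - 4970\right) = \frac{74}{27} \left(-4836\right) = - \frac{119288}{9}$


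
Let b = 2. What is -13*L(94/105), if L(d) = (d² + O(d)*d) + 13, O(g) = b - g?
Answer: -20189/105 ≈ -192.28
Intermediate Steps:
O(g) = 2 - g
L(d) = 13 + d² + d*(2 - d) (L(d) = (d² + (2 - d)*d) + 13 = (d² + d*(2 - d)) + 13 = 13 + d² + d*(2 - d))
-13*L(94/105) = -13*(13 + 2*(94/105)) = -13*(13 + 188/105) = -13*1553/105 = -20189/105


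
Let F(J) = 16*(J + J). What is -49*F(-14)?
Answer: 21952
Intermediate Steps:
F(J) = 32*J (F(J) = 16*(2*J) = 32*J)
-49*F(-14) = -1568*(-14) = -49*(-448) = 21952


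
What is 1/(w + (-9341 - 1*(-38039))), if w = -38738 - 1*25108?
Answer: -1/35148 ≈ -2.8451e-5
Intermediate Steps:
w = -63846 (w = -38738 - 25108 = -63846)
1/(w + (-9341 - 1*(-38039))) = 1/(-63846 + (-9341 - 1*(-38039))) = 1/(-63846 + (-9341 + 38039)) = 1/(-63846 + 28698) = 1/(-35148) = -1/35148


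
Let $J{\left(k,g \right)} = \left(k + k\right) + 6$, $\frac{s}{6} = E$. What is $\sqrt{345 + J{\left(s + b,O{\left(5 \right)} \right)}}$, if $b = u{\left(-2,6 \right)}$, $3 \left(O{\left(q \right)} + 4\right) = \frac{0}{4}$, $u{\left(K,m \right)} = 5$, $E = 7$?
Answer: $\sqrt{445} \approx 21.095$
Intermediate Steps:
$O{\left(q \right)} = -4$ ($O{\left(q \right)} = -4 + \frac{0 \cdot \frac{1}{4}}{3} = -4 + \frac{1}{3} \cdot 0 = -4 + 0 = -4$)
$b = 5$
$s = 42$ ($s = 6 \cdot 7 = 42$)
$J{\left(k,g \right)} = 6 + 2 k$ ($J{\left(k,g \right)} = 2 k + 6 = 6 + 2 k$)
$\sqrt{345 + J{\left(s + b,O{\left(5 \right)} \right)}} = \sqrt{345 + \left(6 + 2 \left(42 + 5\right)\right)} = \sqrt{345 + \left(6 + 2 \cdot 47\right)} = \sqrt{345 + \left(6 + 94\right)} = \sqrt{345 + 100} = \sqrt{445}$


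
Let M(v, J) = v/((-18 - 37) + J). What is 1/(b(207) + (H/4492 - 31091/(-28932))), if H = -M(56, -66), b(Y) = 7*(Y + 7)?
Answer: 3931366956/5893412843489 ≈ 0.00066708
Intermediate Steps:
M(v, J) = v/(-55 + J)
b(Y) = 49 + 7*Y (b(Y) = 7*(7 + Y) = 49 + 7*Y)
H = 56/121 (H = -56/(-55 - 66) = -56/(-121) = -56*(-1)/121 = -1*(-56/121) = 56/121 ≈ 0.46281)
1/(b(207) + (H/4492 - 31091/(-28932))) = 1/((49 + 7*207) + ((56/121)/4492 - 31091/(-28932))) = 1/((49 + 1449) + ((56/121)*(1/4492) - 31091*(-1/28932))) = 1/(1498 + (14/135883 + 31091/28932)) = 1/(1498 + 4225143401/3931366956) = 1/(5893412843489/3931366956) = 3931366956/5893412843489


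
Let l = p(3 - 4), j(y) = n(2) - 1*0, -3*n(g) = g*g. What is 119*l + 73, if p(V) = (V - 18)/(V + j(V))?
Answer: 1042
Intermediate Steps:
n(g) = -g**2/3 (n(g) = -g*g/3 = -g**2/3)
j(y) = -4/3 (j(y) = -1/3*2**2 - 1*0 = -1/3*4 + 0 = -4/3 + 0 = -4/3)
p(V) = (-18 + V)/(-4/3 + V) (p(V) = (V - 18)/(V - 4/3) = (-18 + V)/(-4/3 + V))
l = 57/7 (l = 3*(-18 + (3 - 4))/(-4 + 3*(3 - 4)) = 3*(-18 - 1)/(-4 + 3*(-1)) = 3*(-19)/(-4 - 3) = 3*(-19)/(-7) = 3*(-1/7)*(-19) = 57/7 ≈ 8.1429)
119*l + 73 = 119*(57/7) + 73 = 969 + 73 = 1042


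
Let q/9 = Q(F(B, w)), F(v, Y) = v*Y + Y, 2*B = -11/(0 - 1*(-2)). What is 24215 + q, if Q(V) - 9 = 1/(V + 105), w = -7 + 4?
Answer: 1190508/49 ≈ 24296.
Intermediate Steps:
B = -11/4 (B = (-11/(0 - 1*(-2)))/2 = (-11/(0 + 2))/2 = (-11/2)/2 = (-11*1/2)/2 = (1/2)*(-11/2) = -11/4 ≈ -2.7500)
w = -3
F(v, Y) = Y + Y*v (F(v, Y) = Y*v + Y = Y + Y*v)
Q(V) = 9 + 1/(105 + V) (Q(V) = 9 + 1/(V + 105) = 9 + 1/(105 + V))
q = 3973/49 (q = 9*((946 + 9*(-3*(1 - 11/4)))/(105 - 3*(1 - 11/4))) = 9*((946 + 9*(-3*(-7/4)))/(105 - 3*(-7/4))) = 9*((946 + 9*(21/4))/(105 + 21/4)) = 9*((946 + 189/4)/(441/4)) = 9*((4/441)*(3973/4)) = 9*(3973/441) = 3973/49 ≈ 81.082)
24215 + q = 24215 + 3973/49 = 1190508/49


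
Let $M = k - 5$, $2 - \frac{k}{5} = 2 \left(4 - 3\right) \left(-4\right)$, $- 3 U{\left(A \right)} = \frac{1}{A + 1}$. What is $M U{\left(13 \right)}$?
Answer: $- \frac{15}{14} \approx -1.0714$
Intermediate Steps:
$U{\left(A \right)} = - \frac{1}{3 \left(1 + A\right)}$ ($U{\left(A \right)} = - \frac{1}{3 \left(A + 1\right)} = - \frac{1}{3 \left(1 + A\right)}$)
$k = 50$ ($k = 10 - 5 \cdot 2 \left(4 - 3\right) \left(-4\right) = 10 - 5 \cdot 2 \cdot 1 \left(-4\right) = 10 - 5 \cdot 2 \left(-4\right) = 10 - -40 = 10 + 40 = 50$)
$M = 45$ ($M = 50 - 5 = 45$)
$M U{\left(13 \right)} = 45 \left(- \frac{1}{3 + 3 \cdot 13}\right) = 45 \left(- \frac{1}{3 + 39}\right) = 45 \left(- \frac{1}{42}\right) = - \frac{15}{14}$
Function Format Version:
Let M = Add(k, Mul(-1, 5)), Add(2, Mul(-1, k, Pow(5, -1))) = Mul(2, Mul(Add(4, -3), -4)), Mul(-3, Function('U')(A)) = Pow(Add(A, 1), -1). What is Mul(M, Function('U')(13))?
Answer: Rational(-15, 14) ≈ -1.0714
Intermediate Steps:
Function('U')(A) = Mul(Rational(-1, 3), Pow(Add(1, A), -1)) (Function('U')(A) = Mul(Rational(-1, 3), Pow(Add(A, 1), -1)) = Mul(Rational(-1, 3), Pow(Add(1, A), -1)))
k = 50 (k = Add(10, Mul(-5, Mul(2, Mul(Add(4, -3), -4)))) = Add(10, Mul(-5, Mul(2, Mul(1, -4)))) = Add(10, Mul(-5, Mul(2, -4))) = Add(10, Mul(-5, -8)) = Add(10, 40) = 50)
M = 45 (M = Add(50, Mul(-1, 5)) = Add(50, -5) = 45)
Mul(M, Function('U')(13)) = Mul(45, Mul(-1, Pow(Add(3, Mul(3, 13)), -1))) = Mul(45, Mul(-1, Pow(Add(3, 39), -1))) = Mul(45, Mul(-1, Pow(42, -1))) = Mul(45, Mul(-1, Rational(1, 42))) = Mul(45, Rational(-1, 42)) = Rational(-15, 14)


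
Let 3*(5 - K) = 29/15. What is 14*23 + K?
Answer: 14686/45 ≈ 326.36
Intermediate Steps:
K = 196/45 (K = 5 - 29/(3*15) = 5 - ⅓*29/15 = 5 - 29/45 = 196/45 ≈ 4.3556)
14*23 + K = 14*23 + 196/45 = 322 + 196/45 = 14686/45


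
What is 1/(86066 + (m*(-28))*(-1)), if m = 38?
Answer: 1/87130 ≈ 1.1477e-5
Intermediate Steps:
1/(86066 + (m*(-28))*(-1)) = 1/(86066 + (38*(-28))*(-1)) = 1/(86066 - 1064*(-1)) = 1/(86066 + 1064) = 1/87130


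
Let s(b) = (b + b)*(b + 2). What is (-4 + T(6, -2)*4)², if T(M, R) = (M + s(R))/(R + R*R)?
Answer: 64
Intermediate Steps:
s(b) = 2*b*(2 + b) (s(b) = (2*b)*(2 + b) = 2*b*(2 + b))
T(M, R) = (M + 2*R*(2 + R))/(R + R²) (T(M, R) = (M + 2*R*(2 + R))/(R + R*R) = (M + 2*R*(2 + R))/(R + R²))
(-4 + T(6, -2)*4)² = (-4 + ((6 + 2*(-2)*(2 - 2))/((-2)*(1 - 2)))*4)² = (-4 - ½*(6 + 2*(-2)*0)/(-1)*4)² = (-4 - ½*(-1)*(6 + 0)*4)² = (-4 - ½*(-1)*6*4)² = (-4 + 3*4)² = (-4 + 12)² = 8² = 64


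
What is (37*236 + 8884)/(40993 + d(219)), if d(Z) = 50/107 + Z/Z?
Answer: 78538/182767 ≈ 0.42972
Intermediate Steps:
d(Z) = 157/107 (d(Z) = 50*(1/107) + 1 = 50/107 + 1 = 157/107)
(37*236 + 8884)/(40993 + d(219)) = (37*236 + 8884)/(40993 + 157/107) = (8732 + 8884)/(4386408/107) = 17616*(107/4386408) = 78538/182767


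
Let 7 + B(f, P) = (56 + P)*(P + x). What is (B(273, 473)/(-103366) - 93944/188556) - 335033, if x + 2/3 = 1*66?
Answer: -816243777042800/2436284937 ≈ -3.3504e+5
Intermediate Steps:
x = 196/3 (x = -2/3 + 1*66 = -2/3 + 66 = 196/3 ≈ 65.333)
B(f, P) = -7 + (56 + P)*(196/3 + P) (B(f, P) = -7 + (56 + P)*(P + 196/3) = -7 + (56 + P)*(196/3 + P))
(B(273, 473)/(-103366) - 93944/188556) - 335033 = ((10955/3 + 473**2 + (364/3)*473)/(-103366) - 93944/188556) - 335033 = ((10955/3 + 223729 + 172172/3)*(-1/103366) - 93944*1/188556) - 335033 = ((854314/3)*(-1/103366) - 23486/47139) - 335033 = (-427157/155049 - 23486/47139) - 335033 = -7925744879/2436284937 - 335033 = -816243777042800/2436284937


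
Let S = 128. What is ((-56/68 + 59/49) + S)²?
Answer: 11436377481/693889 ≈ 16482.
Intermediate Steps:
((-56/68 + 59/49) + S)² = ((-56/68 + 59/49) + 128)² = ((-56*1/68 + 59*(1/49)) + 128)² = ((-14/17 + 59/49) + 128)² = (317/833 + 128)² = (106941/833)² = 11436377481/693889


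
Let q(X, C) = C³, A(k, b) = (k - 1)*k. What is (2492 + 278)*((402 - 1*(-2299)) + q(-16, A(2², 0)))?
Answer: 12268330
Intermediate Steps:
A(k, b) = k*(-1 + k) (A(k, b) = (-1 + k)*k = k*(-1 + k))
(2492 + 278)*((402 - 1*(-2299)) + q(-16, A(2², 0))) = (2492 + 278)*((402 - 1*(-2299)) + (2²*(-1 + 2²))³) = 2770*((402 + 2299) + (4*(-1 + 4))³) = 2770*(2701 + (4*3)³) = 2770*(2701 + 12³) = 2770*(2701 + 1728) = 2770*4429 = 12268330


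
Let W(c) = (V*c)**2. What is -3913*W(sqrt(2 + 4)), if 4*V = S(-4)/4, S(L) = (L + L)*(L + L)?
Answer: -375648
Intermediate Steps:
S(L) = 4*L**2 (S(L) = (2*L)*(2*L) = 4*L**2)
V = 4 (V = ((4*(-4)**2)/4)/4 = ((4*16)*(1/4))/4 = (64*(1/4))/4 = (1/4)*16 = 4)
W(c) = 16*c**2 (W(c) = (4*c)**2 = 16*c**2)
-3913*W(sqrt(2 + 4)) = -62608*(sqrt(2 + 4))**2 = -62608*(sqrt(6))**2 = -62608*6 = -3913*96 = -375648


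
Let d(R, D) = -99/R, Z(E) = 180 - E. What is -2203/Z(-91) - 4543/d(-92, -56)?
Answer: -10316743/2439 ≈ -4229.9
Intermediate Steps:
-2203/Z(-91) - 4543/d(-92, -56) = -2203/(180 - 1*(-91)) - 4543/((-99/(-92))) = -2203/(180 + 91) - 4543/((-99*(-1/92))) = -2203/271 - 4543/99/92 = -2203*1/271 - 4543*92/99 = -2203/271 - 37996/9 = -10316743/2439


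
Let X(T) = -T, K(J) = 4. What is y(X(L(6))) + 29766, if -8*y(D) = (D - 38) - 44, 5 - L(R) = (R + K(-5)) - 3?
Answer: 29776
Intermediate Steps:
L(R) = 4 - R (L(R) = 5 - ((R + 4) - 3) = 5 - ((4 + R) - 3) = 5 - (1 + R) = 5 + (-1 - R) = 4 - R)
y(D) = 41/4 - D/8 (y(D) = -((D - 38) - 44)/8 = -((-38 + D) - 44)/8 = -(-82 + D)/8 = 41/4 - D/8)
y(X(L(6))) + 29766 = (41/4 - (-1)*(4 - 1*6)/8) + 29766 = (41/4 - (-1)*(4 - 6)/8) + 29766 = (41/4 - (-1)*(-2)/8) + 29766 = (41/4 - ⅛*2) + 29766 = (41/4 - ¼) + 29766 = 10 + 29766 = 29776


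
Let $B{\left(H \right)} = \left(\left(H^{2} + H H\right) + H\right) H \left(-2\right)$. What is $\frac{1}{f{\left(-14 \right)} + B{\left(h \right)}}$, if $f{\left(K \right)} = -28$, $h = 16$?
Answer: $- \frac{1}{16924} \approx -5.9088 \cdot 10^{-5}$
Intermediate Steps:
$B{\left(H \right)} = - 2 H \left(H + 2 H^{2}\right)$ ($B{\left(H \right)} = \left(\left(H^{2} + H^{2}\right) + H\right) H \left(-2\right) = \left(2 H^{2} + H\right) H \left(-2\right) = \left(H + 2 H^{2}\right) H \left(-2\right) = H \left(H + 2 H^{2}\right) \left(-2\right) = - 2 H \left(H + 2 H^{2}\right)$)
$\frac{1}{f{\left(-14 \right)} + B{\left(h \right)}} = \frac{1}{-28 + 16^{2} \left(-2 - 64\right)} = \frac{1}{-28 + 256 \left(-2 - 64\right)} = \frac{1}{-28 + 256 \left(-66\right)} = \frac{1}{-28 - 16896} = \frac{1}{-16924} = - \frac{1}{16924}$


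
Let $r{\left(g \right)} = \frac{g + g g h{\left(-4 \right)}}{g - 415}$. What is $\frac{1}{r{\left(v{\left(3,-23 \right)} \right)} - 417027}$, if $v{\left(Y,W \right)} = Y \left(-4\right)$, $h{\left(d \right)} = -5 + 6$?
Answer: $- \frac{427}{178070661} \approx -2.3979 \cdot 10^{-6}$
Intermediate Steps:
$h{\left(d \right)} = 1$
$v{\left(Y,W \right)} = - 4 Y$
$r{\left(g \right)} = \frac{g + g^{2}}{-415 + g}$ ($r{\left(g \right)} = \frac{g + g g 1}{g - 415} = \frac{g + g^{2} \cdot 1}{-415 + g} = \frac{g + g^{2}}{-415 + g}$)
$\frac{1}{r{\left(v{\left(3,-23 \right)} \right)} - 417027} = \frac{1}{\frac{\left(-4\right) 3 \left(1 - 12\right)}{-415 - 12} - 417027} = \frac{1}{- \frac{12 \left(1 - 12\right)}{-415 - 12} - 417027} = \frac{1}{\left(-12\right) \frac{1}{-427} \left(-11\right) - 417027} = \frac{1}{\left(-12\right) \left(- \frac{1}{427}\right) \left(-11\right) - 417027} = \frac{1}{- \frac{132}{427} - 417027} = \frac{1}{- \frac{178070661}{427}} = - \frac{427}{178070661}$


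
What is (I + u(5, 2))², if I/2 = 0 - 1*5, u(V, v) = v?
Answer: 64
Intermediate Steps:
I = -10 (I = 2*(0 - 1*5) = 2*(0 - 5) = 2*(-5) = -10)
(I + u(5, 2))² = (-10 + 2)² = (-8)² = 64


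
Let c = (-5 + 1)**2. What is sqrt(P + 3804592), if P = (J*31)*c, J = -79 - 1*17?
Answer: 4*sqrt(234811) ≈ 1938.3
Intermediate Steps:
J = -96 (J = -79 - 17 = -96)
c = 16 (c = (-4)**2 = 16)
P = -47616 (P = -96*31*16 = -2976*16 = -47616)
sqrt(P + 3804592) = sqrt(-47616 + 3804592) = sqrt(3756976) = 4*sqrt(234811)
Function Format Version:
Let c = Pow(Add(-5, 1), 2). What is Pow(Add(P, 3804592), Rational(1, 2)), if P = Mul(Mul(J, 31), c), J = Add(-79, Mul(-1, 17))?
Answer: Mul(4, Pow(234811, Rational(1, 2))) ≈ 1938.3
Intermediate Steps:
J = -96 (J = Add(-79, -17) = -96)
c = 16 (c = Pow(-4, 2) = 16)
P = -47616 (P = Mul(Mul(-96, 31), 16) = Mul(-2976, 16) = -47616)
Pow(Add(P, 3804592), Rational(1, 2)) = Pow(Add(-47616, 3804592), Rational(1, 2)) = Pow(3756976, Rational(1, 2)) = Mul(4, Pow(234811, Rational(1, 2)))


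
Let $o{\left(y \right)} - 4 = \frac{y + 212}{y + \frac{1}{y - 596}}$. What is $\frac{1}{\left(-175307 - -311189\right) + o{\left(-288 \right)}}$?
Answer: $\frac{254593}{34595691582} \approx 7.3591 \cdot 10^{-6}$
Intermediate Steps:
$o{\left(y \right)} = 4 + \frac{212 + y}{y + \frac{1}{-596 + y}}$ ($o{\left(y \right)} = 4 + \frac{y + 212}{y + \frac{1}{y - 596}} = 4 + \frac{212 + y}{y + \frac{1}{-596 + y}}$)
$\frac{1}{\left(-175307 - -311189\right) + o{\left(-288 \right)}} = \frac{1}{\left(-175307 - -311189\right) + \frac{-126348 - -797184 + 5 \left(-288\right)^{2}}{1 + \left(-288\right)^{2} - -171648}} = \frac{1}{\left(-175307 + 311189\right) + \frac{-126348 + 797184 + 5 \cdot 82944}{1 + 82944 + 171648}} = \frac{1}{135882 + \frac{-126348 + 797184 + 414720}{254593}} = \frac{1}{135882 + \frac{1}{254593} \cdot 1085556} = \frac{1}{135882 + \frac{1085556}{254593}} = \frac{1}{\frac{34595691582}{254593}} = \frac{254593}{34595691582}$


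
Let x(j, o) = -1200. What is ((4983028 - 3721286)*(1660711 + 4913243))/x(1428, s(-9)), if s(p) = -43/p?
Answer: -691219488989/100 ≈ -6.9122e+9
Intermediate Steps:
((4983028 - 3721286)*(1660711 + 4913243))/x(1428, s(-9)) = ((4983028 - 3721286)*(1660711 + 4913243))/(-1200) = (1261742*6573954)*(-1/1200) = 8294633867868*(-1/1200) = -691219488989/100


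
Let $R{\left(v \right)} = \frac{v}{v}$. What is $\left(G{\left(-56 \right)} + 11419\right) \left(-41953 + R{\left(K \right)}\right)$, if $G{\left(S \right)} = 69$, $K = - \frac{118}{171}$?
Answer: $-481944576$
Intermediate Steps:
$K = - \frac{118}{171} \approx -0.69006$
$R{\left(v \right)} = 1$
$\left(G{\left(-56 \right)} + 11419\right) \left(-41953 + R{\left(K \right)}\right) = \left(69 + 11419\right) \left(-41953 + 1\right) = 11488 \left(-41952\right) = -481944576$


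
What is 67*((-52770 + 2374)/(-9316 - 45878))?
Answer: 1688266/27597 ≈ 61.176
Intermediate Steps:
67*((-52770 + 2374)/(-9316 - 45878)) = 67*(-50396/(-55194)) = 67*(-50396*(-1/55194)) = 67*(25198/27597) = 1688266/27597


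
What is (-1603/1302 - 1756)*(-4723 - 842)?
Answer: 606297475/62 ≈ 9.7790e+6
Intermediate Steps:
(-1603/1302 - 1756)*(-4723 - 842) = (-1603*1/1302 - 1756)*(-5565) = (-229/186 - 1756)*(-5565) = -326845/186*(-5565) = 606297475/62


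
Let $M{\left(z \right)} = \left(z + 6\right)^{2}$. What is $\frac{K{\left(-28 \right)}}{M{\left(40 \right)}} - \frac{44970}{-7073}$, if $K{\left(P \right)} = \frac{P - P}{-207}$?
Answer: $\frac{44970}{7073} \approx 6.358$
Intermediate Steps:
$M{\left(z \right)} = \left(6 + z\right)^{2}$
$K{\left(P \right)} = 0$ ($K{\left(P \right)} = 0 \left(- \frac{1}{207}\right) = 0$)
$\frac{K{\left(-28 \right)}}{M{\left(40 \right)}} - \frac{44970}{-7073} = \frac{0}{\left(6 + 40\right)^{2}} - \frac{44970}{-7073} = \frac{0}{46^{2}} - - \frac{44970}{7073} = \frac{0}{2116} + \frac{44970}{7073} = 0 \cdot \frac{1}{2116} + \frac{44970}{7073} = 0 + \frac{44970}{7073} = \frac{44970}{7073}$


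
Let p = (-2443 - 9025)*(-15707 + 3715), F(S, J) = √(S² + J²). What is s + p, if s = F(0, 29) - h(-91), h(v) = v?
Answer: 137524376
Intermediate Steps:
F(S, J) = √(J² + S²)
p = 137524256 (p = -11468*(-11992) = 137524256)
s = 120 (s = √(29² + 0²) - 1*(-91) = √(841 + 0) + 91 = √841 + 91 = 29 + 91 = 120)
s + p = 120 + 137524256 = 137524376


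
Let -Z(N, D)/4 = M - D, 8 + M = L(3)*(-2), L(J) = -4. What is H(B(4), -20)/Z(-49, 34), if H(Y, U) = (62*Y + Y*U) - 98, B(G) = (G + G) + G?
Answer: 203/68 ≈ 2.9853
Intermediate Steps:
M = 0 (M = -8 - 4*(-2) = -8 + 8 = 0)
B(G) = 3*G (B(G) = 2*G + G = 3*G)
Z(N, D) = 4*D (Z(N, D) = -4*(0 - D) = -(-4)*D = 4*D)
H(Y, U) = -98 + 62*Y + U*Y (H(Y, U) = (62*Y + U*Y) - 98 = -98 + 62*Y + U*Y)
H(B(4), -20)/Z(-49, 34) = (-98 + 62*(3*4) - 60*4)/((4*34)) = (-98 + 62*12 - 20*12)/136 = (-98 + 744 - 240)*(1/136) = 406*(1/136) = 203/68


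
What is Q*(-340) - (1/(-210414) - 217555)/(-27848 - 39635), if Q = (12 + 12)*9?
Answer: -1042847359747051/14199367962 ≈ -73443.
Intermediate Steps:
Q = 216 (Q = 24*9 = 216)
Q*(-340) - (1/(-210414) - 217555)/(-27848 - 39635) = 216*(-340) - (1/(-210414) - 217555)/(-27848 - 39635) = -73440 - (-1/210414 - 217555)/(-67483) = -73440 - (-45776617771)*(-1)/(210414*67483) = -73440 - 1*45776617771/14199367962 = -73440 - 45776617771/14199367962 = -1042847359747051/14199367962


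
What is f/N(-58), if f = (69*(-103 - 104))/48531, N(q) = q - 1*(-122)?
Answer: -4761/1035328 ≈ -0.0045985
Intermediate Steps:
N(q) = 122 + q (N(q) = q + 122 = 122 + q)
f = -4761/16177 (f = (69*(-207))*(1/48531) = -14283*1/48531 = -4761/16177 ≈ -0.29431)
f/N(-58) = -4761/(16177*(122 - 58)) = -4761/16177/64 = -4761/16177*1/64 = -4761/1035328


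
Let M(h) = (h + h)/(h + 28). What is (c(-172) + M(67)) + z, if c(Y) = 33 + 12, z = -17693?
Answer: -1676426/95 ≈ -17647.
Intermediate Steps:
c(Y) = 45
M(h) = 2*h/(28 + h) (M(h) = (2*h)/(28 + h) = 2*h/(28 + h))
(c(-172) + M(67)) + z = (45 + 2*67/(28 + 67)) - 17693 = (45 + 2*67/95) - 17693 = (45 + 2*67*(1/95)) - 17693 = (45 + 134/95) - 17693 = 4409/95 - 17693 = -1676426/95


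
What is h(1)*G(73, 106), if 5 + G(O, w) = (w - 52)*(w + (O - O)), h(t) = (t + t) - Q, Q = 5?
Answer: -17157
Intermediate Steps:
h(t) = -5 + 2*t (h(t) = (t + t) - 1*5 = 2*t - 5 = -5 + 2*t)
G(O, w) = -5 + w*(-52 + w) (G(O, w) = -5 + (w - 52)*(w + (O - O)) = -5 + (-52 + w)*(w + 0) = -5 + (-52 + w)*w = -5 + w*(-52 + w))
h(1)*G(73, 106) = (-5 + 2*1)*(-5 + 106² - 52*106) = (-5 + 2)*(-5 + 11236 - 5512) = -3*5719 = -17157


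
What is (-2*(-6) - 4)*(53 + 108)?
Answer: 1288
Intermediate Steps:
(-2*(-6) - 4)*(53 + 108) = (12 - 4)*161 = 8*161 = 1288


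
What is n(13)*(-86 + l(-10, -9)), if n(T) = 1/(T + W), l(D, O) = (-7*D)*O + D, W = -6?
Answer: -726/7 ≈ -103.71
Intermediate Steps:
l(D, O) = D - 7*D*O (l(D, O) = -7*D*O + D = D - 7*D*O)
n(T) = 1/(-6 + T) (n(T) = 1/(T - 6) = 1/(-6 + T))
n(13)*(-86 + l(-10, -9)) = (-86 - 10*(1 - 7*(-9)))/(-6 + 13) = (-86 - 10*(1 + 63))/7 = (-86 - 10*64)/7 = (-86 - 640)/7 = (⅐)*(-726) = -726/7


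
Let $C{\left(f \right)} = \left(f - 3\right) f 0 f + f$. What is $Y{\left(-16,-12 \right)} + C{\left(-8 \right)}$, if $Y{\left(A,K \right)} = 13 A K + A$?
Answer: $2472$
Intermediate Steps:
$Y{\left(A,K \right)} = A + 13 A K$ ($Y{\left(A,K \right)} = 13 A K + A = A + 13 A K$)
$C{\left(f \right)} = f$ ($C{\left(f \right)} = \left(-3 + f\right) f 0 f + f = f \left(-3 + f\right) 0 f + f = 0 f + f = 0 + f = f$)
$Y{\left(-16,-12 \right)} + C{\left(-8 \right)} = - 16 \left(1 + 13 \left(-12\right)\right) - 8 = - 16 \left(1 - 156\right) - 8 = \left(-16\right) \left(-155\right) - 8 = 2480 - 8 = 2472$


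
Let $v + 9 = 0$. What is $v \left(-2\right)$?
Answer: $18$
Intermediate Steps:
$v = -9$ ($v = -9 + 0 = -9$)
$v \left(-2\right) = \left(-9\right) \left(-2\right) = 18$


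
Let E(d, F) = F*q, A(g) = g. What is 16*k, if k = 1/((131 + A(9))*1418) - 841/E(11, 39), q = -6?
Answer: 166955554/2903355 ≈ 57.504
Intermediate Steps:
E(d, F) = -6*F (E(d, F) = F*(-6) = -6*F)
k = 83477777/23226840 (k = 1/((131 + 9)*1418) - 841/((-6*39)) = (1/1418)/140 - 841/(-234) = (1/140)*(1/1418) - 841*(-1/234) = 1/198520 + 841/234 = 83477777/23226840 ≈ 3.5940)
16*k = 16*(83477777/23226840) = 166955554/2903355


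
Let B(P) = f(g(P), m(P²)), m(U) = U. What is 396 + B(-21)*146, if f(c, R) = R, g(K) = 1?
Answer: 64782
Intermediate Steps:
B(P) = P²
396 + B(-21)*146 = 396 + (-21)²*146 = 396 + 441*146 = 396 + 64386 = 64782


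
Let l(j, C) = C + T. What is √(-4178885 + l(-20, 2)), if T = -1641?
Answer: 2*I*√1045131 ≈ 2044.6*I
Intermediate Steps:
l(j, C) = -1641 + C (l(j, C) = C - 1641 = -1641 + C)
√(-4178885 + l(-20, 2)) = √(-4178885 + (-1641 + 2)) = √(-4178885 - 1639) = √(-4180524) = 2*I*√1045131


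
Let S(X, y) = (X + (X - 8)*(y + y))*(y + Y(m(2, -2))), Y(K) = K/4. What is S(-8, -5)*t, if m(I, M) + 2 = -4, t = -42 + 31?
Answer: 10868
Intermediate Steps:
t = -11
m(I, M) = -6 (m(I, M) = -2 - 4 = -6)
Y(K) = K/4 (Y(K) = K*(¼) = K/4)
S(X, y) = (-3/2 + y)*(X + 2*y*(-8 + X)) (S(X, y) = (X + (X - 8)*(y + y))*(y + (¼)*(-6)) = (X + (-8 + X)*(2*y))*(y - 3/2) = (X + 2*y*(-8 + X))*(-3/2 + y) = (-3/2 + y)*(X + 2*y*(-8 + X)))
S(-8, -5)*t = (-16*(-5)² + 24*(-5) - 3/2*(-8) - 2*(-8)*(-5) + 2*(-8)*(-5)²)*(-11) = (-16*25 - 120 + 12 - 80 + 2*(-8)*25)*(-11) = (-400 - 120 + 12 - 80 - 400)*(-11) = -988*(-11) = 10868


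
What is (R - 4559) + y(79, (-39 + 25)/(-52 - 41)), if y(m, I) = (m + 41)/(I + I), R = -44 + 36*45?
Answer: -18091/7 ≈ -2584.4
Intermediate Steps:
R = 1576 (R = -44 + 1620 = 1576)
y(m, I) = (41 + m)/(2*I) (y(m, I) = (41 + m)/((2*I)) = (41 + m)*(1/(2*I)) = (41 + m)/(2*I))
(R - 4559) + y(79, (-39 + 25)/(-52 - 41)) = (1576 - 4559) + (41 + 79)/(2*(((-39 + 25)/(-52 - 41)))) = -2983 + (1/2)*120/(-14/(-93)) = -2983 + (1/2)*120/(-14*(-1/93)) = -2983 + (1/2)*120/(14/93) = -2983 + (1/2)*(93/14)*120 = -2983 + 2790/7 = -18091/7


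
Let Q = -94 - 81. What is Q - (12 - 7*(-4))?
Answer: -215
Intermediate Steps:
Q = -175
Q - (12 - 7*(-4)) = -175 - (12 - 7*(-4)) = -175 - (12 + 28) = -175 - 1*40 = -175 - 40 = -215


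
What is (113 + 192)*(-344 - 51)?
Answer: -120475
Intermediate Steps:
(113 + 192)*(-344 - 51) = 305*(-395) = -120475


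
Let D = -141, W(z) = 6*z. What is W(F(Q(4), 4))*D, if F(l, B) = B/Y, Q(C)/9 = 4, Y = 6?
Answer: -564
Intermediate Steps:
Q(C) = 36 (Q(C) = 9*4 = 36)
F(l, B) = B/6
W(F(Q(4), 4))*D = (6*((1/6)*4))*(-141) = (6*(2/3))*(-141) = 4*(-141) = -564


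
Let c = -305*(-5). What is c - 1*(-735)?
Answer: 2260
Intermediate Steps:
c = 1525
c - 1*(-735) = 1525 - 1*(-735) = 1525 + 735 = 2260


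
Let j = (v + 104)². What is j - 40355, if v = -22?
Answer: -33631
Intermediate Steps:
j = 6724 (j = (-22 + 104)² = 82² = 6724)
j - 40355 = 6724 - 40355 = -33631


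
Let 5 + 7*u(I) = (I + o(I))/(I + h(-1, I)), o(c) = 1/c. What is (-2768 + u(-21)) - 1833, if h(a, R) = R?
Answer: -14205271/3087 ≈ -4601.6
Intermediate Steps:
u(I) = -5/7 + (I + 1/I)/(14*I) (u(I) = -5/7 + ((I + 1/I)/(I + I))/7 = -5/7 + ((I + 1/I)/((2*I)))/7 = -5/7 + ((I + 1/I)*(1/(2*I)))/7 = -5/7 + ((I + 1/I)/(2*I))/7 = -5/7 + (I + 1/I)/(14*I))
(-2768 + u(-21)) - 1833 = (-2768 + (-9/14 + (1/14)/(-21)²)) - 1833 = (-2768 + (-9/14 + (1/14)*(1/441))) - 1833 = (-2768 + (-9/14 + 1/6174)) - 1833 = (-2768 - 1984/3087) - 1833 = -8546800/3087 - 1833 = -14205271/3087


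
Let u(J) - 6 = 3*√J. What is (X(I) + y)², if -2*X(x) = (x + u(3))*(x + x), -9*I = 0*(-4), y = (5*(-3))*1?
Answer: 225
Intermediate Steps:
u(J) = 6 + 3*√J
y = -15 (y = -15*1 = -15)
I = 0 (I = -0*(-4) = -⅑*0 = 0)
X(x) = -x*(6 + x + 3*√3) (X(x) = -(x + (6 + 3*√3))*(x + x)/2 = -(6 + x + 3*√3)*2*x/2 = -x*(6 + x + 3*√3))
(X(I) + y)² = (-1*0*(6 + 0 + 3*√3) - 15)² = (-1*0*(6 + 3*√3) - 15)² = (0 - 15)² = (-15)² = 225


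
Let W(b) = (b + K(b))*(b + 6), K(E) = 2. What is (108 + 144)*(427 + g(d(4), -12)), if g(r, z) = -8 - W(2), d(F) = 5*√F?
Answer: 97524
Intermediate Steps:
W(b) = (2 + b)*(6 + b) (W(b) = (b + 2)*(b + 6) = (2 + b)*(6 + b))
g(r, z) = -40 (g(r, z) = -8 - (12 + 2² + 8*2) = -8 - (12 + 4 + 16) = -8 - 1*32 = -8 - 32 = -40)
(108 + 144)*(427 + g(d(4), -12)) = (108 + 144)*(427 - 40) = 252*387 = 97524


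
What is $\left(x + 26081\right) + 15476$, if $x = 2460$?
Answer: $44017$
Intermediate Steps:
$\left(x + 26081\right) + 15476 = \left(2460 + 26081\right) + 15476 = 28541 + 15476 = 44017$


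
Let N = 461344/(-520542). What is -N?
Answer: 230672/260271 ≈ 0.88628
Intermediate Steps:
N = -230672/260271 (N = 461344*(-1/520542) = -230672/260271 ≈ -0.88628)
-N = -1*(-230672/260271) = 230672/260271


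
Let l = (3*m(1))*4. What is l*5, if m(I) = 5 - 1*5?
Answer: 0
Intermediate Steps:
m(I) = 0 (m(I) = 5 - 5 = 0)
l = 0 (l = (3*0)*4 = 0*4 = 0)
l*5 = 0*5 = 0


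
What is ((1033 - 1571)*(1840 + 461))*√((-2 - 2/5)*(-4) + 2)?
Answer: -1237938*√290/5 ≈ -4.2163e+6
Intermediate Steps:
((1033 - 1571)*(1840 + 461))*√((-2 - 2/5)*(-4) + 2) = (-538*2301)*√((-2 - 2*⅕)*(-4) + 2) = -1237938*√((-2 - ⅖)*(-4) + 2) = -1237938*√(-12/5*(-4) + 2) = -1237938*√(48/5 + 2) = -1237938*√290/5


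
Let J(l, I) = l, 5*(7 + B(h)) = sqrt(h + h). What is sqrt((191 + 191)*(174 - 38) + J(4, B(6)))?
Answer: 2*sqrt(12989) ≈ 227.94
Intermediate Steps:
B(h) = -7 + sqrt(2)*sqrt(h)/5 (B(h) = -7 + sqrt(h + h)/5 = -7 + sqrt(2*h)/5 = -7 + (sqrt(2)*sqrt(h))/5 = -7 + sqrt(2)*sqrt(h)/5)
sqrt((191 + 191)*(174 - 38) + J(4, B(6))) = sqrt((191 + 191)*(174 - 38) + 4) = sqrt(382*136 + 4) = sqrt(51952 + 4) = sqrt(51956) = 2*sqrt(12989)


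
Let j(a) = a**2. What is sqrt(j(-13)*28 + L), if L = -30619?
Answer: I*sqrt(25887) ≈ 160.89*I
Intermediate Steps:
sqrt(j(-13)*28 + L) = sqrt((-13)**2*28 - 30619) = sqrt(169*28 - 30619) = sqrt(4732 - 30619) = sqrt(-25887) = I*sqrt(25887)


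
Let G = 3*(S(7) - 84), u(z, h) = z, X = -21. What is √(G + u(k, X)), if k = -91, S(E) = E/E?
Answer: 2*I*√85 ≈ 18.439*I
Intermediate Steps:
S(E) = 1
G = -249 (G = 3*(1 - 84) = 3*(-83) = -249)
√(G + u(k, X)) = √(-249 - 91) = √(-340) = 2*I*√85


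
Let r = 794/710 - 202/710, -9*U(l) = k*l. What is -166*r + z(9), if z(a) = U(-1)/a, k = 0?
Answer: -49136/355 ≈ -138.41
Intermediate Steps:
U(l) = 0 (U(l) = -0*l = -⅑*0 = 0)
r = 296/355 (r = 794*(1/710) - 202*1/710 = 397/355 - 101/355 = 296/355 ≈ 0.83380)
z(a) = 0 (z(a) = 0/a = 0)
-166*r + z(9) = -166*296/355 + 0 = -49136/355 + 0 = -49136/355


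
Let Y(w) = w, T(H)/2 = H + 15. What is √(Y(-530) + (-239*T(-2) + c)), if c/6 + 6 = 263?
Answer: 51*I*√2 ≈ 72.125*I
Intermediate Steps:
T(H) = 30 + 2*H (T(H) = 2*(H + 15) = 2*(15 + H) = 30 + 2*H)
c = 1542 (c = -36 + 6*263 = -36 + 1578 = 1542)
√(Y(-530) + (-239*T(-2) + c)) = √(-530 + (-239*(30 + 2*(-2)) + 1542)) = √(-530 + (-239*(30 - 4) + 1542)) = √(-530 + (-239*26 + 1542)) = √(-530 + (-6214 + 1542)) = √(-530 - 4672) = √(-5202) = 51*I*√2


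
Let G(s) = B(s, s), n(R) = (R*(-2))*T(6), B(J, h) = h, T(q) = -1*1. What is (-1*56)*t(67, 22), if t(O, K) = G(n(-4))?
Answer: 448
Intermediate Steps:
T(q) = -1
n(R) = 2*R (n(R) = (R*(-2))*(-1) = -2*R*(-1) = 2*R)
G(s) = s
t(O, K) = -8 (t(O, K) = 2*(-4) = -8)
(-1*56)*t(67, 22) = -1*56*(-8) = -56*(-8) = 448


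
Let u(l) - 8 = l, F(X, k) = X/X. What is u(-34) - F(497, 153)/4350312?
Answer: -113108113/4350312 ≈ -26.000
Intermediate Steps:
F(X, k) = 1
u(l) = 8 + l
u(-34) - F(497, 153)/4350312 = (8 - 34) - 1/4350312 = -26 - 1/4350312 = -113108113/4350312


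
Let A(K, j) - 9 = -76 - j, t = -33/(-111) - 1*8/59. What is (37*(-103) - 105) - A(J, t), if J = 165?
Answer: -8402014/2183 ≈ -3848.8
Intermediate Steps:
t = 353/2183 (t = -33*(-1/111) - 8*1/59 = 11/37 - 8/59 = 353/2183 ≈ 0.16170)
A(K, j) = -67 - j (A(K, j) = 9 + (-76 - j) = -67 - j)
(37*(-103) - 105) - A(J, t) = (37*(-103) - 105) - (-67 - 1*353/2183) = (-3811 - 105) - (-67 - 353/2183) = -3916 - 1*(-146614/2183) = -3916 + 146614/2183 = -8402014/2183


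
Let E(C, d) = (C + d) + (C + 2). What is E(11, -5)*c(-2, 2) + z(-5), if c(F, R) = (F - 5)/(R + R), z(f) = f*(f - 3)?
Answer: 27/4 ≈ 6.7500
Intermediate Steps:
z(f) = f*(-3 + f)
c(F, R) = (-5 + F)/(2*R) (c(F, R) = (-5 + F)/((2*R)) = (-5 + F)*(1/(2*R)) = (-5 + F)/(2*R))
E(C, d) = 2 + d + 2*C (E(C, d) = (C + d) + (2 + C) = 2 + d + 2*C)
E(11, -5)*c(-2, 2) + z(-5) = (2 - 5 + 2*11)*((½)*(-5 - 2)/2) - 5*(-3 - 5) = (2 - 5 + 22)*((½)*(½)*(-7)) - 5*(-8) = 19*(-7/4) + 40 = -133/4 + 40 = 27/4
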